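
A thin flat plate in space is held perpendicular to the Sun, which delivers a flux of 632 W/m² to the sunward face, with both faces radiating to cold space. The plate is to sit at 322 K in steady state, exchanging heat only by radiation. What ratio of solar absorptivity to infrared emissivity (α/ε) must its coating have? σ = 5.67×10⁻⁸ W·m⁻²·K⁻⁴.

Balance: αS·A = εσ·2A·T⁴ ⇒ α/ε = 2σT⁴/S.
α/ε = 2·5.67×10⁻⁸·(322)⁴/632 = 2·5.67×10⁻⁸·1.075×10¹⁰/632.

α/ε ≈ 1.93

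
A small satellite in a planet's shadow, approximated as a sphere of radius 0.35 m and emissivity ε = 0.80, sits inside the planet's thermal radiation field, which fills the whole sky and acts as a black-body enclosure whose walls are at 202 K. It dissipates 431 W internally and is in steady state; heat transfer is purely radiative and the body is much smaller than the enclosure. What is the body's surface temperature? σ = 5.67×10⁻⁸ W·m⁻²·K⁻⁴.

T ≈ 298 K

For a small grey body in a large enclosure, net radiated power = εσA(T⁴ − T_w⁴).
Steady state: P = εσA(T⁴ − T_w⁴) with A = 4πr² = 1.539 m².
T⁴ = P/(εσA) + T_w⁴ = 431/(0.80·5.67×10⁻⁸·1.539) + (202)⁴
    = 6.172×10⁹ + 1.665×10⁹ = 7.837×10⁹ K⁴.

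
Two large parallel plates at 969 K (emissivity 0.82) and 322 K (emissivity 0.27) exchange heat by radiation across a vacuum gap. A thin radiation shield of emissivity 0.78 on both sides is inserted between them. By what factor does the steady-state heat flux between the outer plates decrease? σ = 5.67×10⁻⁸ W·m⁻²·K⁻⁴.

factor ≈ 1.40

Without shield: q₀ = σΔ(T⁴)/(1/ε₁+1/ε₂−1) with denominator 3.923.
With shield the two gaps are in series; the resistances add: (1/ε₁+1/ε_s−1)+(1/ε_s+1/ε₂−1) = 1.502+3.986 = 5.487.
Heat-flux ratio q₀/q = 5.487/3.923.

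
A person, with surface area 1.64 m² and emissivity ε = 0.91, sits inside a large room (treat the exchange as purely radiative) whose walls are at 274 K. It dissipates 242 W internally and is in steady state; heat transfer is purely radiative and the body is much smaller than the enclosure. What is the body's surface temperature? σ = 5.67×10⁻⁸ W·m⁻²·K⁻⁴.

For a small grey body in a large enclosure, net radiated power = εσA(T⁴ − T_w⁴).
Steady state: P = εσA(T⁴ − T_w⁴) with A = 1.64 m².
T⁴ = P/(εσA) + T_w⁴ = 242/(0.91·5.67×10⁻⁸·1.640) + (274)⁴
    = 2.860×10⁹ + 5.636×10⁹ = 8.496×10⁹ K⁴.

T ≈ 304 K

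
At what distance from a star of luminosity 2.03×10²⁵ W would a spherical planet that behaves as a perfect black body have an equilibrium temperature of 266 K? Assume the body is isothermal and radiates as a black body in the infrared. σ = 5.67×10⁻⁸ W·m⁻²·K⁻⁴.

d ≈ 3.77×10¹⁰ m

For an isothermal black-emitting sphere, (1−a)S·πr² = σ·4πr²·T⁴ ⇒ S = 4σT⁴/(1−a).
S = 4·5.67×10⁻⁸·(266)⁴/1.00 = 1135 W/m².
Flux falls as S = L/(4πd²), so d = √(L/(4πS)) = √(2.03×10²⁵/(4π·1135)).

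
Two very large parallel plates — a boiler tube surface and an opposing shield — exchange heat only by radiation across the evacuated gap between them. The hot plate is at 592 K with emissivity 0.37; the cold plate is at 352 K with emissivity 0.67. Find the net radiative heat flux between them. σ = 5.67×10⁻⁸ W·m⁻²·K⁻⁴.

q ≈ 1910 W/m²

For two infinite grey parallel plates, q = σ(T₁⁴ − T₂⁴)/(1/ε₁ + 1/ε₂ − 1).
T₁⁴ − T₂⁴ = 1.228×10¹¹ − 1.535×10¹⁰ = 1.075×10¹¹ K⁴.
1/ε₁ + 1/ε₂ − 1 = 2.703 + 1.493 − 1 = 3.195.
q = 5.67×10⁻⁸ × 1.075×10¹¹ / 3.195.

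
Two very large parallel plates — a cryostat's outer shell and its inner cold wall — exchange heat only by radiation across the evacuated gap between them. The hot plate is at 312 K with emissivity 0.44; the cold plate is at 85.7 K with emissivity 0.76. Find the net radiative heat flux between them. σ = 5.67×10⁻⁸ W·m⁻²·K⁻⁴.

q ≈ 206 W/m²

For two infinite grey parallel plates, q = σ(T₁⁴ − T₂⁴)/(1/ε₁ + 1/ε₂ − 1).
T₁⁴ − T₂⁴ = 9.476×10⁹ − 5.394×10⁷ = 9.422×10⁹ K⁴.
1/ε₁ + 1/ε₂ − 1 = 2.273 + 1.316 − 1 = 2.589.
q = 5.67×10⁻⁸ × 9.422×10⁹ / 2.589.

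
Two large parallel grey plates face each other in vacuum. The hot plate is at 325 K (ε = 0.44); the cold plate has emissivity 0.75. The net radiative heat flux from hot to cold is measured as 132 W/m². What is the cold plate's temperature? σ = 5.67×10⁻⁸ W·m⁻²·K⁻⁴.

T₂ ≈ 267 K

q = σ(T₁⁴ − T₂⁴)/(1/ε₁ + 1/ε₂ − 1); denominator = 2.606.
T₂⁴ = T₁⁴ − q·(1/ε₁+1/ε₂−1)/σ = 1.116×10¹⁰ − 132·2.606/5.67×10⁻⁸
    = 5.090×10⁹ K⁴.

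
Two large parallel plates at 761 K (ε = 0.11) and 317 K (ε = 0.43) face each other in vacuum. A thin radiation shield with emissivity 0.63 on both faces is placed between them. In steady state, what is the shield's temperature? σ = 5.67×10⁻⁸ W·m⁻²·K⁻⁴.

In steady state the net flux on the hot side equals that on the cold side.
σ(T₁⁴−T_s⁴)/D₁ = σ(T_s⁴−T₂⁴)/D₂, with D₁ = 1/ε₁+1/ε_s−1 = 9.678, D₂ = 1/ε_s+1/ε₂−1 = 2.913.
Solve for T_s⁴: T_s⁴ = (D₂·T₁⁴ + D₁·T₂⁴)/(D₁+D₂) = 8.535×10¹⁰ K⁴.

T_s ≈ 541 K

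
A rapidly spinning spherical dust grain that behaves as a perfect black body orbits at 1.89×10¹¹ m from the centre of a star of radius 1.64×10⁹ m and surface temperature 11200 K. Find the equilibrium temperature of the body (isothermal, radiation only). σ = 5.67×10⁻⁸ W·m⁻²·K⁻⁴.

The star's surface emits σT_*⁴; at distance d the flux is S = σT_*⁴(R_*/d)².
S = 5.67×10⁻⁸·(11200)⁴·(1.64×10⁹/1.89×10¹¹)² = 67180 W/m².
For an isothermal sphere T⁴ = (1−a)S/(4σ) = 2.962×10¹¹ K⁴.

T ≈ 738 K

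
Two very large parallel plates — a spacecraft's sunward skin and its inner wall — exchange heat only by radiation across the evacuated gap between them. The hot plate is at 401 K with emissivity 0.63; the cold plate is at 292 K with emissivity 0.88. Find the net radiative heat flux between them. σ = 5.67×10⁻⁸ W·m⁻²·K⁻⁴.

For two infinite grey parallel plates, q = σ(T₁⁴ − T₂⁴)/(1/ε₁ + 1/ε₂ − 1).
T₁⁴ − T₂⁴ = 2.586×10¹⁰ − 7.270×10⁹ = 1.859×10¹⁰ K⁴.
1/ε₁ + 1/ε₂ − 1 = 1.587 + 1.136 − 1 = 1.724.
q = 5.67×10⁻⁸ × 1.859×10¹⁰ / 1.724.

q ≈ 611 W/m²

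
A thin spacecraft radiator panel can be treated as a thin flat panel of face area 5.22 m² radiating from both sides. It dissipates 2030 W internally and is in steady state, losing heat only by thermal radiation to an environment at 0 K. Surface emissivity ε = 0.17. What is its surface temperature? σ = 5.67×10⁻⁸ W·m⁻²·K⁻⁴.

T ≈ 377 K

Steady state: internal power = radiated power, P = εσA T⁴.
Radiating area A = 2·5.22 = 10.44 m².
T⁴ = P/(εσA) = 2030/(0.17·5.67×10⁻⁸·10.44) = 2.017×10¹⁰ K⁴.
T = (2.017×10¹⁰)^(1/4).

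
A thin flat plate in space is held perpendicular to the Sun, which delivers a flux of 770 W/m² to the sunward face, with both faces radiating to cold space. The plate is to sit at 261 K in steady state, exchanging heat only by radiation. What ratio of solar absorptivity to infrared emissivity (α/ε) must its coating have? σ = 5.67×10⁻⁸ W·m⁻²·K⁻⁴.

α/ε ≈ 0.683

Balance: αS·A = εσ·2A·T⁴ ⇒ α/ε = 2σT⁴/S.
α/ε = 2·5.67×10⁻⁸·(261)⁴/770 = 2·5.67×10⁻⁸·4.640×10⁹/770.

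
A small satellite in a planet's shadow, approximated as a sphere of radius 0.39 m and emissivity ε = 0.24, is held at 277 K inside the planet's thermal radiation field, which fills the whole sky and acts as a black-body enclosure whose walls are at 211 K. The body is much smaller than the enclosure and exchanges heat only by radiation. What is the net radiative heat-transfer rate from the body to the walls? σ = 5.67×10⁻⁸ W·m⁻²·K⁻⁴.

For a small grey body in a large enclosure: P_net = εσA(T_body⁴ − T_wall⁴).
A = 4πr² = 1.911 m²; T_body⁴ − T_wall⁴ = 5.887×10⁹ − 1.982×10⁹ = 3.905×10⁹ K⁴.
|P_net| = 0.24·5.67×10⁻⁸·1.911·3.905×10⁹.

P_net ≈ 102 W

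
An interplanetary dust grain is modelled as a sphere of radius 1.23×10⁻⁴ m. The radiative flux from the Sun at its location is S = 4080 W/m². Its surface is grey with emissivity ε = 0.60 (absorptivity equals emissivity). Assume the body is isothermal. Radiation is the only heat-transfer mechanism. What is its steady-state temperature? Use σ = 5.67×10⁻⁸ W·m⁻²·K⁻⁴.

At equilibrium, absorbed power = emitted power.
Absorbing cross-section = πr² = 4.753×10⁻⁸ m²; emitting surface = 4πr² = 1.901×10⁻⁷ m² (ratio 4).
εS·A_cross = εσ·A_surf·T⁴  ⇒  T⁴ = S/(4σ)   (ε cancels).
T⁴ = 4080/(4·5.67×10⁻⁸) = 1.799×10¹⁰ K⁴.
T = (1.799×10¹⁰)^(1/4).

T ≈ 366 K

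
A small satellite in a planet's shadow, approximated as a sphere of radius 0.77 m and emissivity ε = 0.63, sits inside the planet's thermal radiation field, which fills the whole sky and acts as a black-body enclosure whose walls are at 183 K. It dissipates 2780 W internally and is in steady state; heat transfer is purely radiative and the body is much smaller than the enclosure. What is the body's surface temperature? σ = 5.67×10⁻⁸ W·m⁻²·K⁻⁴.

For a small grey body in a large enclosure, net radiated power = εσA(T⁴ − T_w⁴).
Steady state: P = εσA(T⁴ − T_w⁴) with A = 4πr² = 7.451 m².
T⁴ = P/(εσA) + T_w⁴ = 2780/(0.63·5.67×10⁻⁸·7.451) + (183)⁴
    = 1.045×10¹⁰ + 1.122×10⁹ = 1.157×10¹⁰ K⁴.

T ≈ 328 K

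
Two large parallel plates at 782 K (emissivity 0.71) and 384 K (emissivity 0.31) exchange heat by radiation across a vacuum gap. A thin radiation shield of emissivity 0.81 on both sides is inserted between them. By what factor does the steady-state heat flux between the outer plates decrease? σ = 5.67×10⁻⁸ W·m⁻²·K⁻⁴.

Without shield: q₀ = σΔ(T⁴)/(1/ε₁+1/ε₂−1) with denominator 3.634.
With shield the two gaps are in series; the resistances add: (1/ε₁+1/ε_s−1)+(1/ε_s+1/ε₂−1) = 1.643+3.460 = 5.103.
Heat-flux ratio q₀/q = 5.103/3.634.

factor ≈ 1.40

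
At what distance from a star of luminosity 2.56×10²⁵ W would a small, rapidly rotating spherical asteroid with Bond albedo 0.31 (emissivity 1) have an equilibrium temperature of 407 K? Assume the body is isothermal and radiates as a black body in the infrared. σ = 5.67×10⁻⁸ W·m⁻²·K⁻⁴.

For an isothermal black-emitting sphere, (1−a)S·πr² = σ·4πr²·T⁴ ⇒ S = 4σT⁴/(1−a).
S = 4·5.67×10⁻⁸·(407)⁴/0.690 = 9019 W/m².
Flux falls as S = L/(4πd²), so d = √(L/(4πS)) = √(2.56×10²⁵/(4π·9019)).

d ≈ 1.50×10¹⁰ m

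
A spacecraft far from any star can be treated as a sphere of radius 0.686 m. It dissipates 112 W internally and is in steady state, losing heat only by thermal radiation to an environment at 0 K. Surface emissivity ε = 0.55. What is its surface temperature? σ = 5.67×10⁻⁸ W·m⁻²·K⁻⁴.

Steady state: internal power = radiated power, P = εσA T⁴.
Radiating area A = 4πr² = 5.914 m².
T⁴ = P/(εσA) = 112/(0.55·5.67×10⁻⁸·5.914) = 6.073×10⁸ K⁴.
T = (6.073×10⁸)^(1/4).

T ≈ 157 K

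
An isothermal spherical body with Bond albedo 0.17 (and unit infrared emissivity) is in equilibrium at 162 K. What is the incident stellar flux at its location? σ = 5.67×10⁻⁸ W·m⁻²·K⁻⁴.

(1−a)S·πr² = σ·4πr²·T⁴ ⇒ S = 4σT⁴/(1−a).
S = 4·5.67×10⁻⁸·6.887×10⁸/0.830.

S ≈ 188 W/m²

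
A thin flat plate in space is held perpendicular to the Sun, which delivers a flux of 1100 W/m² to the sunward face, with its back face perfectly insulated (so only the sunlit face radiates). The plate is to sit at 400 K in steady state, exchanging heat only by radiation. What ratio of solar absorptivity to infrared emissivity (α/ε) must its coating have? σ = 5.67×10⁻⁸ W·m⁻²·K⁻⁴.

α/ε ≈ 1.32

Balance: αS·A = εσ·1A·T⁴ ⇒ α/ε = σT⁴/S.
α/ε = 5.67×10⁻⁸·(400)⁴/1100 = 5.67×10⁻⁸·2.560×10¹⁰/1100.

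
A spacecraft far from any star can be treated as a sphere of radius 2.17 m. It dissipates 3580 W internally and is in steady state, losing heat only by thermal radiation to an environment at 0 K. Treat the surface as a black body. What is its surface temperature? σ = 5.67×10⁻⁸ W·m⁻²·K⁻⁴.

Steady state: internal power = radiated power, P = εσA T⁴.
Radiating area A = 4πr² = 59.17 m².
T⁴ = P/(εσA) = 3580/(1.0·5.67×10⁻⁸·59.17) = 1.067×10⁹ K⁴.
T = (1.067×10⁹)^(1/4).

T ≈ 181 K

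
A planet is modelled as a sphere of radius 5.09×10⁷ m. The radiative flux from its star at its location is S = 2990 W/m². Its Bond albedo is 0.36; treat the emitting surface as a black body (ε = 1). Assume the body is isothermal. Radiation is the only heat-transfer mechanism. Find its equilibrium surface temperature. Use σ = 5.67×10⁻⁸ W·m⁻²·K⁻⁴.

At equilibrium, absorbed power = emitted power.
Absorbing cross-section = πr² = 8.139×10¹⁵ m²; emitting surface = 4πr² = 3.256×10¹⁶ m² (ratio 4).
(1−a)S·A_cross = εσ·A_surf·T⁴  ⇒  T⁴ = (1−a)S/(4σ).
T⁴ = 0.640·2990/(4·5.67×10⁻⁸) = 8.437×10⁹ K⁴.
T = (8.437×10⁹)^(1/4).

T ≈ 303 K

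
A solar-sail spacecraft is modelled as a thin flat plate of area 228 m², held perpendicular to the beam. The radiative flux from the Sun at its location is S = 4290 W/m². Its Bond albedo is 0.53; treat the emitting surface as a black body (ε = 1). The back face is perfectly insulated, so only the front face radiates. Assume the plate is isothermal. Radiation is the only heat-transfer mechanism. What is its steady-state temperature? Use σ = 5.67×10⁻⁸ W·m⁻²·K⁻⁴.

At equilibrium, absorbed power = emitted power.
Absorbing cross-section = A = 228.0 m²; emitting surface = A = 228.0 m² (ratio 1).
(1−a)S·A_cross = εσ·A_surf·T⁴  ⇒  T⁴ = (1−a)S/(1σ).
T⁴ = 0.470·4290/(1·5.67×10⁻⁸) = 3.556×10¹⁰ K⁴.
T = (3.556×10¹⁰)^(1/4).

T ≈ 434 K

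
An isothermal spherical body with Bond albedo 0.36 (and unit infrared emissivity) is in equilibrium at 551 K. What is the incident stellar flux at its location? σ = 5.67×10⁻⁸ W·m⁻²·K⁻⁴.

(1−a)S·πr² = σ·4πr²·T⁴ ⇒ S = 4σT⁴/(1−a).
S = 4·5.67×10⁻⁸·9.217×10¹⁰/0.640.

S ≈ 32700 W/m²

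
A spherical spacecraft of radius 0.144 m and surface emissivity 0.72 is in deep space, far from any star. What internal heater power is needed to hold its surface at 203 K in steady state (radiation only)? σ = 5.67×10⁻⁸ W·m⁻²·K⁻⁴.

P ≈ 18.1 W

P = εσ·4πr²·T⁴.
4πr² = 0.2606 m²; T⁴ = 1.698×10⁹ K⁴.
P = 0.72·5.67×10⁻⁸·0.2606·1.698×10⁹.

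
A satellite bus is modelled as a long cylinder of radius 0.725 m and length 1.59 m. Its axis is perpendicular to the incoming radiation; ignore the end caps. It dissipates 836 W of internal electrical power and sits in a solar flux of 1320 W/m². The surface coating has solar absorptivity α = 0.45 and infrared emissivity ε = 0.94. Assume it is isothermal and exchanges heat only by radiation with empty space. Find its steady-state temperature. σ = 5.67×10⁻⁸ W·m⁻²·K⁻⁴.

T ≈ 275 K

At steady state, absorbed solar power + internal power = radiated power.
Absorbed: α·S·A_cross = 0.45·1320·2.305 = 1369 W (cross-section 2rL).
Total input = 1369 + 836 = 2205 W.
Radiated: εσ·A_surf·T⁴ with A_surf = 2πrL = 7.243 m².
T⁴ = 2205/(0.94·5.67×10⁻⁸·7.243) = 5.713×10⁹ K⁴.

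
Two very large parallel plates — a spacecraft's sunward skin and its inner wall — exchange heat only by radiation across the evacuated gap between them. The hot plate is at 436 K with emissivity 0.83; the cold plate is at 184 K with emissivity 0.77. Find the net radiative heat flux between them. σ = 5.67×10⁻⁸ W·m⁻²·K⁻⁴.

For two infinite grey parallel plates, q = σ(T₁⁴ − T₂⁴)/(1/ε₁ + 1/ε₂ − 1).
T₁⁴ − T₂⁴ = 3.614×10¹⁰ − 1.146×10⁹ = 3.499×10¹⁰ K⁴.
1/ε₁ + 1/ε₂ − 1 = 1.205 + 1.299 − 1 = 1.504.
q = 5.67×10⁻⁸ × 3.499×10¹⁰ / 1.504.

q ≈ 1320 W/m²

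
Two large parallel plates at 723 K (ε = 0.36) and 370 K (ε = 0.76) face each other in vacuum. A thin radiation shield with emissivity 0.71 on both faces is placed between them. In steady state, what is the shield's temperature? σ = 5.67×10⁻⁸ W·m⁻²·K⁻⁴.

T_s ≈ 573 K

In steady state the net flux on the hot side equals that on the cold side.
σ(T₁⁴−T_s⁴)/D₁ = σ(T_s⁴−T₂⁴)/D₂, with D₁ = 1/ε₁+1/ε_s−1 = 3.186, D₂ = 1/ε_s+1/ε₂−1 = 1.724.
Solve for T_s⁴: T_s⁴ = (D₂·T₁⁴ + D₁·T₂⁴)/(D₁+D₂) = 1.081×10¹¹ K⁴.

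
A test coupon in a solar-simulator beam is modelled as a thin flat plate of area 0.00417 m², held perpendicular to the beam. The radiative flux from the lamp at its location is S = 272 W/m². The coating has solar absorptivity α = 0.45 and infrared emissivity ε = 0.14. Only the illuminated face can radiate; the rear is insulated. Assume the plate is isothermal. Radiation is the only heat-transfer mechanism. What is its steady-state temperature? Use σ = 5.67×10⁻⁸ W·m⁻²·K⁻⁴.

At equilibrium, absorbed power = emitted power.
Absorbing cross-section = A = 0.004170 m²; emitting surface = A = 0.004170 m² (ratio 1).
αS·A_cross = εσ·A_surf·T⁴  ⇒  T⁴ = αS/(ε·1σ).
T⁴ = 0.450·272/(0.14·1·5.67×10⁻⁸) = 1.542×10¹⁰ K⁴.
T = (1.542×10¹⁰)^(1/4).

T ≈ 352 K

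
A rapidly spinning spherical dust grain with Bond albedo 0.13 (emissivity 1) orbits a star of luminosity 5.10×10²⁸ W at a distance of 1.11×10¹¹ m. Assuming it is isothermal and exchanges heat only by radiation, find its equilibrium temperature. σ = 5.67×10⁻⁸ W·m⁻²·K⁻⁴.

First find the stellar flux at distance d: S = L/(4πd²) = 5.10×10²⁸/(4π·(1.11×10¹¹)²) = 3.294×10⁵ W/m².
For an isothermal sphere, absorbed (1−a)S·πr² = emitted σ·4πr²·T⁴, so T⁴ = (1−a)S/(4σ).
T⁴ = 0.870·3.294×10⁵/(4·5.67×10⁻⁸) = 1.264×10¹² K⁴.

T ≈ 1060 K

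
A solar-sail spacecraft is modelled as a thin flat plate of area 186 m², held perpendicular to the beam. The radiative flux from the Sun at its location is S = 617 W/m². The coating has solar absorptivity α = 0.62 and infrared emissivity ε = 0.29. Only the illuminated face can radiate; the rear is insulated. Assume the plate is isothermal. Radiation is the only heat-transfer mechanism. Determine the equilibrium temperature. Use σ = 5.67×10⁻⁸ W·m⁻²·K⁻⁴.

T ≈ 391 K

At equilibrium, absorbed power = emitted power.
Absorbing cross-section = A = 186.0 m²; emitting surface = A = 186.0 m² (ratio 1).
αS·A_cross = εσ·A_surf·T⁴  ⇒  T⁴ = αS/(ε·1σ).
T⁴ = 0.620·617/(0.29·1·5.67×10⁻⁸) = 2.326×10¹⁰ K⁴.
T = (2.326×10¹⁰)^(1/4).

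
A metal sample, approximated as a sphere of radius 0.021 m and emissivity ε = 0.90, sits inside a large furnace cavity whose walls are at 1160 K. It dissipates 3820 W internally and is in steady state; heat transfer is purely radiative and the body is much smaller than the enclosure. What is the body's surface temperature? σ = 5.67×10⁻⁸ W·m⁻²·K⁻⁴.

T ≈ 1980 K

For a small grey body in a large enclosure, net radiated power = εσA(T⁴ − T_w⁴).
Steady state: P = εσA(T⁴ − T_w⁴) with A = 4πr² = 0.005542 m².
T⁴ = P/(εσA) + T_w⁴ = 3820/(0.90·5.67×10⁻⁸·0.005542) + (1160)⁴
    = 1.351×10¹³ + 1.811×10¹² = 1.532×10¹³ K⁴.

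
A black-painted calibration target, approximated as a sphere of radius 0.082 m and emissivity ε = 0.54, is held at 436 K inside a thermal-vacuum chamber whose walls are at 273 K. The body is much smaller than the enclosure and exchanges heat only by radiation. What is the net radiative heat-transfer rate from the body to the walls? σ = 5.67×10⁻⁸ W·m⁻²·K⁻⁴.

P_net ≈ 79.1 W

For a small grey body in a large enclosure: P_net = εσA(T_body⁴ − T_wall⁴).
A = 4πr² = 0.08450 m²; T_body⁴ − T_wall⁴ = 3.614×10¹⁰ − 5.555×10⁹ = 3.058×10¹⁰ K⁴.
|P_net| = 0.54·5.67×10⁻⁸·0.08450·3.058×10¹⁰.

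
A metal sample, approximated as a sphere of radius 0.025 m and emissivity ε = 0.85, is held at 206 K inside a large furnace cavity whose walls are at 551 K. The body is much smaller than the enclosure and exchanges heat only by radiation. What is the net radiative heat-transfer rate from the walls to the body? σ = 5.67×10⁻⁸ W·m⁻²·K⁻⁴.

P_net ≈ 34.2 W

For a small grey body in a large enclosure: P_net = εσA(T_body⁴ − T_wall⁴).
A = 4πr² = 0.007854 m²; T_body⁴ − T_wall⁴ = 1.801×10⁹ − 9.217×10¹⁰ = -9.037×10¹⁰ K⁴.
|P_net| = 0.85·5.67×10⁻⁸·0.007854·9.037×10¹⁰.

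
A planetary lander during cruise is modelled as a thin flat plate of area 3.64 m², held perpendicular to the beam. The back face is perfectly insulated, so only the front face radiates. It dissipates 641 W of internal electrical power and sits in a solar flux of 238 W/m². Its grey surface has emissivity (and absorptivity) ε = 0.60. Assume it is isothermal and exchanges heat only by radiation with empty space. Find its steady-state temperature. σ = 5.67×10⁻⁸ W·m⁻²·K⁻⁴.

At steady state, absorbed solar power + internal power = radiated power.
Absorbed: α·S·A_cross = 0.60·238·3.640 = 519.8 W (cross-section A).
Total input = 519.8 + 641 = 1161 W.
Radiated: εσ·A_surf·T⁴ with A_surf = A = 3.640 m².
T⁴ = 1161/(0.60·5.67×10⁻⁸·3.640) = 9.374×10⁹ K⁴.

T ≈ 311 K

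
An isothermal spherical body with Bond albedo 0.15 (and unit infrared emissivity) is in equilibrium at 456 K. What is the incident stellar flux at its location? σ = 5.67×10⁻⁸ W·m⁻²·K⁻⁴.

(1−a)S·πr² = σ·4πr²·T⁴ ⇒ S = 4σT⁴/(1−a).
S = 4·5.67×10⁻⁸·4.324×10¹⁰/0.850.

S ≈ 11500 W/m²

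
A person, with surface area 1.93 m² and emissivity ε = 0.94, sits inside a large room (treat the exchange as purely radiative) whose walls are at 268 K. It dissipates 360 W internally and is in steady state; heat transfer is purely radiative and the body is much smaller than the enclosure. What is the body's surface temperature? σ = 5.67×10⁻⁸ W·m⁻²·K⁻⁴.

For a small grey body in a large enclosure, net radiated power = εσA(T⁴ − T_w⁴).
Steady state: P = εσA(T⁴ − T_w⁴) with A = 1.93 m².
T⁴ = P/(εσA) + T_w⁴ = 360/(0.94·5.67×10⁻⁸·1.930) + (268)⁴
    = 3.500×10⁹ + 5.159×10⁹ = 8.658×10⁹ K⁴.

T ≈ 305 K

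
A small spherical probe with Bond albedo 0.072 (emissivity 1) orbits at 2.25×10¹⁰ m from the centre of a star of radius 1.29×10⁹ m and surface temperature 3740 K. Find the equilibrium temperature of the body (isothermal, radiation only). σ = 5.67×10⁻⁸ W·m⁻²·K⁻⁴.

T ≈ 622 K

The star's surface emits σT_*⁴; at distance d the flux is S = σT_*⁴(R_*/d)².
S = 5.67×10⁻⁸·(3740)⁴·(1.29×10⁹/2.25×10¹⁰)² = 36470 W/m².
For an isothermal sphere T⁴ = (1−a)S/(4σ) = 1.492×10¹¹ K⁴.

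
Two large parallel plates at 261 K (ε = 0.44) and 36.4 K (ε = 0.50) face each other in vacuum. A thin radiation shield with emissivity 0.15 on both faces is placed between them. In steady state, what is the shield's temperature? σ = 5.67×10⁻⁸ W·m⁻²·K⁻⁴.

T_s ≈ 219 K

In steady state the net flux on the hot side equals that on the cold side.
σ(T₁⁴−T_s⁴)/D₁ = σ(T_s⁴−T₂⁴)/D₂, with D₁ = 1/ε₁+1/ε_s−1 = 7.939, D₂ = 1/ε_s+1/ε₂−1 = 7.667.
Solve for T_s⁴: T_s⁴ = (D₂·T₁⁴ + D₁·T₂⁴)/(D₁+D₂) = 2.281×10⁹ K⁴.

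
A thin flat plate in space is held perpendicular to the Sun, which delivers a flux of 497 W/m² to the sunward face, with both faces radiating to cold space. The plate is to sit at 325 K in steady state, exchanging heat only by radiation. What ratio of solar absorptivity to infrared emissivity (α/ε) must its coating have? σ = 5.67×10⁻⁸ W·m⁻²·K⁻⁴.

Balance: αS·A = εσ·2A·T⁴ ⇒ α/ε = 2σT⁴/S.
α/ε = 2·5.67×10⁻⁸·(325)⁴/497 = 2·5.67×10⁻⁸·1.116×10¹⁰/497.

α/ε ≈ 2.55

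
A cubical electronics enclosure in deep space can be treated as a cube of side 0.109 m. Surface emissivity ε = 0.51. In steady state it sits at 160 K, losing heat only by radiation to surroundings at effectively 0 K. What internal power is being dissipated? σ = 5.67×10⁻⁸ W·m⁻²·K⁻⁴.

P ≈ 1.35 W

Steady state: P = εσA T⁴.
A = 6L² = 0.07129 m²; T⁴ = (160)⁴ = 6.554×10⁸ K⁴.
P = 0.51 × 5.67×10⁻⁸ × 0.07129 × 6.554×10⁸.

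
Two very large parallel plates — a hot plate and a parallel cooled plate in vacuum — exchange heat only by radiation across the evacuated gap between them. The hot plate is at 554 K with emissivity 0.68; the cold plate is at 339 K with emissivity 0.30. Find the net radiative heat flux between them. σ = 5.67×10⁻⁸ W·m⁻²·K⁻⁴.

q ≈ 1210 W/m²

For two infinite grey parallel plates, q = σ(T₁⁴ − T₂⁴)/(1/ε₁ + 1/ε₂ − 1).
T₁⁴ − T₂⁴ = 9.420×10¹⁰ − 1.321×10¹⁰ = 8.099×10¹⁰ K⁴.
1/ε₁ + 1/ε₂ − 1 = 1.471 + 3.333 − 1 = 3.804.
q = 5.67×10⁻⁸ × 8.099×10¹⁰ / 3.804.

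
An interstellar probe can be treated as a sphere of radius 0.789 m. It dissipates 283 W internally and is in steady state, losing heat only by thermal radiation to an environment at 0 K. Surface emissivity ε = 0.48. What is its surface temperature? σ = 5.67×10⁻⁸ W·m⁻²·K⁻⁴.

Steady state: internal power = radiated power, P = εσA T⁴.
Radiating area A = 4πr² = 7.823 m².
T⁴ = P/(εσA) = 283/(0.48·5.67×10⁻⁸·7.823) = 1.329×10⁹ K⁴.
T = (1.329×10⁹)^(1/4).

T ≈ 191 K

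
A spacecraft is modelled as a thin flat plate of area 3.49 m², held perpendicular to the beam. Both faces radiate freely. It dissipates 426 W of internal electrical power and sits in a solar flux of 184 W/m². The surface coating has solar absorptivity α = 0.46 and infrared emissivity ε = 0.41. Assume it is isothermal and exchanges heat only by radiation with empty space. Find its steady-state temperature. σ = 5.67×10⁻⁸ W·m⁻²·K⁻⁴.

T ≈ 258 K

At steady state, absorbed solar power + internal power = radiated power.
Absorbed: α·S·A_cross = 0.46·184·3.490 = 295.4 W (cross-section A).
Total input = 295.4 + 426 = 721.4 W.
Radiated: εσ·A_surf·T⁴ with A_surf = 2A = 6.980 m².
T⁴ = 721.4/(0.41·5.67×10⁻⁸·6.980) = 4.446×10⁹ K⁴.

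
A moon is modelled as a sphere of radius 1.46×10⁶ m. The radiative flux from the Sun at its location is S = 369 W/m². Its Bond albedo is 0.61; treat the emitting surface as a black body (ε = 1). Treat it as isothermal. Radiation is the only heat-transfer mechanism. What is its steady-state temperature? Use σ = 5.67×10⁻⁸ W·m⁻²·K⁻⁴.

T ≈ 159 K

At equilibrium, absorbed power = emitted power.
Absorbing cross-section = πr² = 6.697×10¹² m²; emitting surface = 4πr² = 2.679×10¹³ m² (ratio 4).
(1−a)S·A_cross = εσ·A_surf·T⁴  ⇒  T⁴ = (1−a)S/(4σ).
T⁴ = 0.390·369/(4·5.67×10⁻⁸) = 6.345×10⁸ K⁴.
T = (6.345×10⁸)^(1/4).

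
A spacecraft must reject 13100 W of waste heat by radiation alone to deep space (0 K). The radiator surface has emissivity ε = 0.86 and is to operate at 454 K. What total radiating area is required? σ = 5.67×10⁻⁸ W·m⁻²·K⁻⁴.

A ≈ 6.32 m²

P = εσA T⁴ ⇒ A = P/(εσT⁴).
T⁴ = 4.248×10¹⁰ K⁴.
A = 13100/(0.86 × 5.67×10⁻⁸ × 4.248×10¹⁰).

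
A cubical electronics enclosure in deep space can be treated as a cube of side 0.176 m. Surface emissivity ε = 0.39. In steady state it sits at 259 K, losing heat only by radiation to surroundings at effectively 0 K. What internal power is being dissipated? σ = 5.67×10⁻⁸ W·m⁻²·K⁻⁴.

P ≈ 18.5 W

Steady state: P = εσA T⁴.
A = 6L² = 0.1859 m²; T⁴ = (259)⁴ = 4.500×10⁹ K⁴.
P = 0.39 × 5.67×10⁻⁸ × 0.1859 × 4.500×10⁹.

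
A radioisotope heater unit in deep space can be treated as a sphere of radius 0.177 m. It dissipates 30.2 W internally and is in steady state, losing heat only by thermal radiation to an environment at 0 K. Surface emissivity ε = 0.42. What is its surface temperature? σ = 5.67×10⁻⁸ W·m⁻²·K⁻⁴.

T ≈ 238 K

Steady state: internal power = radiated power, P = εσA T⁴.
Radiating area A = 4πr² = 0.3937 m².
T⁴ = P/(εσA) = 30.2/(0.42·5.67×10⁻⁸·0.3937) = 3.221×10⁹ K⁴.
T = (3.221×10⁹)^(1/4).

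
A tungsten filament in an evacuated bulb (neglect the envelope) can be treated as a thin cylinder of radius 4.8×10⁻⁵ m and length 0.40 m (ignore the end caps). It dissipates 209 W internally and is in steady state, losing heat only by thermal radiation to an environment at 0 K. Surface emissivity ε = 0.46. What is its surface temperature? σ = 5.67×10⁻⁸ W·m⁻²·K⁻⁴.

T ≈ 2850 K

Steady state: internal power = radiated power, P = εσA T⁴.
Radiating area A = 2πrL = 1.206×10⁻⁴ m².
T⁴ = P/(εσA) = 209/(0.46·5.67×10⁻⁸·1.206×10⁻⁴) = 6.642×10¹³ K⁴.
T = (6.642×10¹³)^(1/4).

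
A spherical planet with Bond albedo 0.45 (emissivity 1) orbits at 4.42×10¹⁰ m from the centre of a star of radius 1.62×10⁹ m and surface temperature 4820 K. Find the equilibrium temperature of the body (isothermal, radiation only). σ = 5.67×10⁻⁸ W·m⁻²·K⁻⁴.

T ≈ 562 K

The star's surface emits σT_*⁴; at distance d the flux is S = σT_*⁴(R_*/d)².
S = 5.67×10⁻⁸·(4820)⁴·(1.62×10⁹/4.42×10¹⁰)² = 41110 W/m².
For an isothermal sphere T⁴ = (1−a)S/(4σ) = 9.970×10¹⁰ K⁴.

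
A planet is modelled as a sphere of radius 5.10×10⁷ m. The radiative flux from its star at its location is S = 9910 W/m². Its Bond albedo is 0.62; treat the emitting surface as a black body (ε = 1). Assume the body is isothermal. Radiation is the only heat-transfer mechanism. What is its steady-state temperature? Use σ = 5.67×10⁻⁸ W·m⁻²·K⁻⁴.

T ≈ 359 K

At equilibrium, absorbed power = emitted power.
Absorbing cross-section = πr² = 8.171×10¹⁵ m²; emitting surface = 4πr² = 3.269×10¹⁶ m² (ratio 4).
(1−a)S·A_cross = εσ·A_surf·T⁴  ⇒  T⁴ = (1−a)S/(4σ).
T⁴ = 0.380·9910/(4·5.67×10⁻⁸) = 1.660×10¹⁰ K⁴.
T = (1.660×10¹⁰)^(1/4).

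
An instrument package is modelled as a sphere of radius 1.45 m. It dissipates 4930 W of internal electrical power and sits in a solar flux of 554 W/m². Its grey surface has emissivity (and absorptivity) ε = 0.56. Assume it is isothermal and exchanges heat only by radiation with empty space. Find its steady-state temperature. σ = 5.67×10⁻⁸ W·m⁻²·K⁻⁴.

At steady state, absorbed solar power + internal power = radiated power.
Absorbed: α·S·A_cross = 0.56·554·6.605 = 2049 W (cross-section πr²).
Total input = 2049 + 4930 = 6979 W.
Radiated: εσ·A_surf·T⁴ with A_surf = 4πr² = 26.42 m².
T⁴ = 6979/(0.56·5.67×10⁻⁸·26.42) = 8.319×10⁹ K⁴.

T ≈ 302 K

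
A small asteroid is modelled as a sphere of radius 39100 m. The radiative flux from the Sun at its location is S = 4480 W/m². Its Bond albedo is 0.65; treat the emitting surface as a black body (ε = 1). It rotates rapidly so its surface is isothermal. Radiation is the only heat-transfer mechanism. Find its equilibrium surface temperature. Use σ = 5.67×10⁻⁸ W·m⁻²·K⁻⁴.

T ≈ 288 K

At equilibrium, absorbed power = emitted power.
Absorbing cross-section = πr² = 4.803×10⁹ m²; emitting surface = 4πr² = 1.921×10¹⁰ m² (ratio 4).
(1−a)S·A_cross = εσ·A_surf·T⁴  ⇒  T⁴ = (1−a)S/(4σ).
T⁴ = 0.350·4480/(4·5.67×10⁻⁸) = 6.914×10⁹ K⁴.
T = (6.914×10⁹)^(1/4).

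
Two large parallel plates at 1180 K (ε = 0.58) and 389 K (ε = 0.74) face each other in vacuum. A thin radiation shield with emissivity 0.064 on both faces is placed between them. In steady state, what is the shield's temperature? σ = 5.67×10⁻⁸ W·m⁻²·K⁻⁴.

T_s ≈ 992 K

In steady state the net flux on the hot side equals that on the cold side.
σ(T₁⁴−T_s⁴)/D₁ = σ(T_s⁴−T₂⁴)/D₂, with D₁ = 1/ε₁+1/ε_s−1 = 16.35, D₂ = 1/ε_s+1/ε₂−1 = 15.98.
Solve for T_s⁴: T_s⁴ = (D₂·T₁⁴ + D₁·T₂⁴)/(D₁+D₂) = 9.698×10¹¹ K⁴.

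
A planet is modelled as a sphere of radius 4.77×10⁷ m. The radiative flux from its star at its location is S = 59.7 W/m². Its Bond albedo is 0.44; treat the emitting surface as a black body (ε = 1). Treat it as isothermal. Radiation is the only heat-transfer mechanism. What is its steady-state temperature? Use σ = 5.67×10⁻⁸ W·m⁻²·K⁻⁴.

T ≈ 110 K

At equilibrium, absorbed power = emitted power.
Absorbing cross-section = πr² = 7.148×10¹⁵ m²; emitting surface = 4πr² = 2.859×10¹⁶ m² (ratio 4).
(1−a)S·A_cross = εσ·A_surf·T⁴  ⇒  T⁴ = (1−a)S/(4σ).
T⁴ = 0.560·59.7/(4·5.67×10⁻⁸) = 1.474×10⁸ K⁴.
T = (1.474×10⁸)^(1/4).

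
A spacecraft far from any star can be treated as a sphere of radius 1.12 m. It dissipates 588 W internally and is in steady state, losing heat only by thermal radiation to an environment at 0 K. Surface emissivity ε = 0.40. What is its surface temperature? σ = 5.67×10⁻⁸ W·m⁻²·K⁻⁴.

Steady state: internal power = radiated power, P = εσA T⁴.
Radiating area A = 4πr² = 15.76 m².
T⁴ = P/(εσA) = 588/(0.40·5.67×10⁻⁸·15.76) = 1.645×10⁹ K⁴.
T = (1.645×10⁹)^(1/4).

T ≈ 201 K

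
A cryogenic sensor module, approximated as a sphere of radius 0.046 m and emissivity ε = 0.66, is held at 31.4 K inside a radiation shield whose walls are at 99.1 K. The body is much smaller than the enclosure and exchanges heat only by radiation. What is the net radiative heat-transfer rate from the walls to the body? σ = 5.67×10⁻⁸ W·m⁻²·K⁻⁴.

P_net ≈ 0.0950 W

For a small grey body in a large enclosure: P_net = εσA(T_body⁴ − T_wall⁴).
A = 4πr² = 0.02659 m²; T_body⁴ − T_wall⁴ = 9.721×10⁵ − 9.645×10⁷ = -9.548×10⁷ K⁴.
|P_net| = 0.66·5.67×10⁻⁸·0.02659·9.548×10⁷.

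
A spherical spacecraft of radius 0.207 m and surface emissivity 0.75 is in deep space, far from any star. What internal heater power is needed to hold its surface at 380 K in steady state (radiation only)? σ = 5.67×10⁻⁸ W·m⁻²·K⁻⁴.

P ≈ 477 W

P = εσ·4πr²·T⁴.
4πr² = 0.5385 m²; T⁴ = 2.085×10¹⁰ K⁴.
P = 0.75·5.67×10⁻⁸·0.5385·2.085×10¹⁰.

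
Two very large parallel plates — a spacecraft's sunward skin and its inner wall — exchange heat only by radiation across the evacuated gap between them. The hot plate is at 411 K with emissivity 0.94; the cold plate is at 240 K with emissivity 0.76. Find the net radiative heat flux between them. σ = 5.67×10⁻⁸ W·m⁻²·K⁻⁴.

For two infinite grey parallel plates, q = σ(T₁⁴ − T₂⁴)/(1/ε₁ + 1/ε₂ − 1).
T₁⁴ − T₂⁴ = 2.853×10¹⁰ − 3.318×10⁹ = 2.522×10¹⁰ K⁴.
1/ε₁ + 1/ε₂ − 1 = 1.064 + 1.316 − 1 = 1.380.
q = 5.67×10⁻⁸ × 2.522×10¹⁰ / 1.380.

q ≈ 1040 W/m²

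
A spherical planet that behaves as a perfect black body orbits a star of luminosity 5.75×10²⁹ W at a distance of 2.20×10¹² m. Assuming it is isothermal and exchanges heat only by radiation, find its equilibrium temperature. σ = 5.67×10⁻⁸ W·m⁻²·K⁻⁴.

T ≈ 452 K

First find the stellar flux at distance d: S = L/(4πd²) = 5.75×10²⁹/(4π·(2.20×10¹²)²) = 9454 W/m².
For an isothermal sphere, absorbed (1−a)S·πr² = emitted σ·4πr²·T⁴, so T⁴ = (1−a)S/(4σ).
T⁴ = 1.00·9454/(4·5.67×10⁻⁸) = 4.168×10¹⁰ K⁴.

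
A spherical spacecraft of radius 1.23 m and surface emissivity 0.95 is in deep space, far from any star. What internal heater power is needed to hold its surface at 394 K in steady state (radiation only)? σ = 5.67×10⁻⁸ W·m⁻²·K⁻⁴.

P = εσ·4πr²·T⁴.
4πr² = 19.01 m²; T⁴ = 2.410×10¹⁰ K⁴.
P = 0.95·5.67×10⁻⁸·19.01·2.410×10¹⁰.

P ≈ 24700 W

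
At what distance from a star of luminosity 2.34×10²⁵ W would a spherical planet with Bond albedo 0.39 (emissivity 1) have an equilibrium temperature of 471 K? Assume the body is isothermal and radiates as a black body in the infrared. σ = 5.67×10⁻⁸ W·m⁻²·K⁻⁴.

d ≈ 1.01×10¹⁰ m

For an isothermal black-emitting sphere, (1−a)S·πr² = σ·4πr²·T⁴ ⇒ S = 4σT⁴/(1−a).
S = 4·5.67×10⁻⁸·(471)⁴/0.610 = 18300 W/m².
Flux falls as S = L/(4πd²), so d = √(L/(4πS)) = √(2.34×10²⁵/(4π·18300)).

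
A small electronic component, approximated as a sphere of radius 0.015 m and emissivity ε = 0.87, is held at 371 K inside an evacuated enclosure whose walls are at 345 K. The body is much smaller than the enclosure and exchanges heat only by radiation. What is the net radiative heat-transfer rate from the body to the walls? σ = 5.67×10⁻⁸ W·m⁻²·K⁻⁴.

For a small grey body in a large enclosure: P_net = εσA(T_body⁴ − T_wall⁴).
A = 4πr² = 0.002827 m²; T_body⁴ − T_wall⁴ = 1.895×10¹⁰ − 1.417×10¹⁰ = 4.778×10⁹ K⁴.
|P_net| = 0.87·5.67×10⁻⁸·0.002827·4.778×10⁹.

P_net ≈ 0.666 W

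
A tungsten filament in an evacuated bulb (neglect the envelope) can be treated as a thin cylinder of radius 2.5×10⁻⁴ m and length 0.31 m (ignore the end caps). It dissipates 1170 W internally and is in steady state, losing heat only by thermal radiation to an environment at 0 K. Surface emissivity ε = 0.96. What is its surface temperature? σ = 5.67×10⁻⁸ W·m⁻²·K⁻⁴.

Steady state: internal power = radiated power, P = εσA T⁴.
Radiating area A = 2πrL = 4.869×10⁻⁴ m².
T⁴ = P/(εσA) = 1170/(0.96·5.67×10⁻⁸·4.869×10⁻⁴) = 4.414×10¹³ K⁴.
T = (4.414×10¹³)^(1/4).

T ≈ 2580 K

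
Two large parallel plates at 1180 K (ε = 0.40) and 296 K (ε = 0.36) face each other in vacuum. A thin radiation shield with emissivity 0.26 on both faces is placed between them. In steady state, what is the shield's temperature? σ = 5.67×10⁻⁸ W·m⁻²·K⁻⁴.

In steady state the net flux on the hot side equals that on the cold side.
σ(T₁⁴−T_s⁴)/D₁ = σ(T_s⁴−T₂⁴)/D₂, with D₁ = 1/ε₁+1/ε_s−1 = 5.346, D₂ = 1/ε_s+1/ε₂−1 = 5.624.
Solve for T_s⁴: T_s⁴ = (D₂·T₁⁴ + D₁·T₂⁴)/(D₁+D₂) = 9.977×10¹¹ K⁴.

T_s ≈ 999 K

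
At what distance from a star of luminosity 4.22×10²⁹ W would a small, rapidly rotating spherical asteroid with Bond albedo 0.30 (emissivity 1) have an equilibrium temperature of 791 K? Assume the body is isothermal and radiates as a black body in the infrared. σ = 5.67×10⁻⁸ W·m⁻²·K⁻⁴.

For an isothermal black-emitting sphere, (1−a)S·πr² = σ·4πr²·T⁴ ⇒ S = 4σT⁴/(1−a).
S = 4·5.67×10⁻⁸·(791)⁴/0.700 = 1.268×10⁵ W/m².
Flux falls as S = L/(4πd²), so d = √(L/(4πS)) = √(4.22×10²⁹/(4π·1.268×10⁵)).

d ≈ 5.15×10¹¹ m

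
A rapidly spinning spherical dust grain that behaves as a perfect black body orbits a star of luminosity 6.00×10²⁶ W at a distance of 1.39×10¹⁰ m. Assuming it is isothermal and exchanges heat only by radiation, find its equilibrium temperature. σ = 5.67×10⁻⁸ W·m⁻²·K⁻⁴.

T ≈ 1020 K

First find the stellar flux at distance d: S = L/(4πd²) = 6.00×10²⁶/(4π·(1.39×10¹⁰)²) = 2.471×10⁵ W/m².
For an isothermal sphere, absorbed (1−a)S·πr² = emitted σ·4πr²·T⁴, so T⁴ = (1−a)S/(4σ).
T⁴ = 1.00·2.471×10⁵/(4·5.67×10⁻⁸) = 1.090×10¹² K⁴.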